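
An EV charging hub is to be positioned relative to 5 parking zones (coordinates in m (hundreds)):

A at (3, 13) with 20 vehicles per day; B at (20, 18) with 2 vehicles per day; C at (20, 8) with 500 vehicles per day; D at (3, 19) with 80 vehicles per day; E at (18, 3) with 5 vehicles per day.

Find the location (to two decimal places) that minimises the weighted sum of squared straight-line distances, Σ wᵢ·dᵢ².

(17.18, 9.61)

The minimiser of Σwᵢ‖p−pᵢ‖² is the weighted centroid p* = (Σwᵢpᵢ)/(Σwᵢ).
Σwᵢ = 607.
Σwᵢxᵢ = 20·3 + 2·20 + 500·20 + 80·3 + 5·18 = 10430.
Σwᵢyᵢ = 20·13 + 2·18 + 500·8 + 80·19 + 5·3 = 5831.
x* = 10430/607 = 17.18, y* = 5831/607 = 9.61.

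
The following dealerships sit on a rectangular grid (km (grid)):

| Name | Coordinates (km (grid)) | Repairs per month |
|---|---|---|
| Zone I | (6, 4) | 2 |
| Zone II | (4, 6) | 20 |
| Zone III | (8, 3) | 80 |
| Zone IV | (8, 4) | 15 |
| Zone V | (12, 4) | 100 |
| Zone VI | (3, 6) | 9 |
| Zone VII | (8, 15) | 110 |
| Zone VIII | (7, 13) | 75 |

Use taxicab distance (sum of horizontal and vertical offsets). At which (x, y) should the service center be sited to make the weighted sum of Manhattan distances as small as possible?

Manhattan distance separates: Σwᵢ(|x−xᵢ|+|y−yᵢ|) = Σwᵢ|x−xᵢ| + Σwᵢ|y−yᵢ|, so x and y are optimised independently as 1-D weighted medians.
Total weight W = 411; half = 205.5.
x-coordinate, sorted with cumulative weight:
  x=3 (Zone VI, w=9) cum 9
  x=4 (Zone II, w=20) cum 29
  x=6 (Zone I, w=2) cum 31
  x=7 (Zone VIII, w=75) cum 106
  x=8 (Zone III, w=80) cum 186
  x=8 (Zone IV, w=15) cum 201
  x=8 (Zone VII, w=110) cum 311  ← median
  x=12 (Zone V, w=100) cum 411
⇒ x* = 8
y-coordinate, sorted with cumulative weight:
  y=3 (Zone III, w=80) cum 80
  y=4 (Zone I, w=2) cum 82
  y=4 (Zone IV, w=15) cum 97
  y=4 (Zone V, w=100) cum 197
  y=6 (Zone II, w=20) cum 217  ← median
  y=6 (Zone VI, w=9) cum 226
  y=13 (Zone VIII, w=75) cum 301
  y=15 (Zone VII, w=110) cum 411
⇒ y* = 6

(8, 6)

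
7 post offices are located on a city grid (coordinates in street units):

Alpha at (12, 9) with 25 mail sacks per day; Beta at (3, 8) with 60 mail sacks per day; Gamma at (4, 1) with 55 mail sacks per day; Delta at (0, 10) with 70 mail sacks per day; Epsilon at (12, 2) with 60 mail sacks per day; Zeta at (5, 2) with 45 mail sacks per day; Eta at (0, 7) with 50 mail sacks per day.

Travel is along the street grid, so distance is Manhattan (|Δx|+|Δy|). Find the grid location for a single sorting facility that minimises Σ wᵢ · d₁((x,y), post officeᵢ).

Manhattan distance separates: Σwᵢ(|x−xᵢ|+|y−yᵢ|) = Σwᵢ|x−xᵢ| + Σwᵢ|y−yᵢ|, so x and y are optimised independently as 1-D weighted medians.
Total weight W = 365; half = 182.5.
x-coordinate, sorted with cumulative weight:
  x=0 (Delta, w=70) cum 70
  x=0 (Eta, w=50) cum 120
  x=3 (Beta, w=60) cum 180
  x=4 (Gamma, w=55) cum 235  ← median
  x=5 (Zeta, w=45) cum 280
  x=12 (Alpha, w=25) cum 305
  x=12 (Epsilon, w=60) cum 365
⇒ x* = 4
y-coordinate, sorted with cumulative weight:
  y=1 (Gamma, w=55) cum 55
  y=2 (Epsilon, w=60) cum 115
  y=2 (Zeta, w=45) cum 160
  y=7 (Eta, w=50) cum 210  ← median
  y=8 (Beta, w=60) cum 270
  y=9 (Alpha, w=25) cum 295
  y=10 (Delta, w=70) cum 365
⇒ y* = 7

(4, 7)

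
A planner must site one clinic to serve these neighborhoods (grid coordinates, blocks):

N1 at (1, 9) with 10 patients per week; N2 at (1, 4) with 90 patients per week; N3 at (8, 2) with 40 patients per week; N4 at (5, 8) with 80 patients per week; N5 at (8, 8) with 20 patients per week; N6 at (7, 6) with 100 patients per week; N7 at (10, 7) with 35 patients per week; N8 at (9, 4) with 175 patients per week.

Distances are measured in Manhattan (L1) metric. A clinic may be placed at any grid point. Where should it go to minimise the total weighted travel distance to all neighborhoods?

Manhattan distance separates: Σwᵢ(|x−xᵢ|+|y−yᵢ|) = Σwᵢ|x−xᵢ| + Σwᵢ|y−yᵢ|, so x and y are optimised independently as 1-D weighted medians.
Total weight W = 550; half = 275.
x-coordinate, sorted with cumulative weight:
  x=1 (N1, w=10) cum 10
  x=1 (N2, w=90) cum 100
  x=5 (N4, w=80) cum 180
  x=7 (N6, w=100) cum 280  ← median
  x=8 (N3, w=40) cum 320
  x=8 (N5, w=20) cum 340
  x=9 (N8, w=175) cum 515
  x=10 (N7, w=35) cum 550
⇒ x* = 7
y-coordinate, sorted with cumulative weight:
  y=2 (N3, w=40) cum 40
  y=4 (N2, w=90) cum 130
  y=4 (N8, w=175) cum 305  ← median
  y=6 (N6, w=100) cum 405
  y=7 (N7, w=35) cum 440
  y=8 (N4, w=80) cum 520
  y=8 (N5, w=20) cum 540
  y=9 (N1, w=10) cum 550
⇒ y* = 4

(7, 4)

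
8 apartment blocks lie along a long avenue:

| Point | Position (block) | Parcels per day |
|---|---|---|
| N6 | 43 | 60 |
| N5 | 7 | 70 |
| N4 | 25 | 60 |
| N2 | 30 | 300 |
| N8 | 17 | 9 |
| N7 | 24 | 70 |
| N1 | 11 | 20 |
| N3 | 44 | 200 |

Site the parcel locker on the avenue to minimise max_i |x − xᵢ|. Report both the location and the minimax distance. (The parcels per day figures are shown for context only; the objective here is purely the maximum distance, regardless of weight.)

The 1-center on a line is the midpoint of the two extreme points: leftmost at 7, rightmost at 44.
Optimal location = (7 + 44)/2 = 25.5; maximum distance = (44 − 7)/2 = 18.5.

location 25.5, max distance 18.5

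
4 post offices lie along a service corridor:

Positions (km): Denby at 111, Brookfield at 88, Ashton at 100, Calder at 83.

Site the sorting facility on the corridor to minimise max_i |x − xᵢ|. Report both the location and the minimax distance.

location 97, max distance 14

The 1-center on a line is the midpoint of the two extreme points: leftmost at 83, rightmost at 111.
Optimal location = (83 + 111)/2 = 97; maximum distance = (111 − 83)/2 = 14.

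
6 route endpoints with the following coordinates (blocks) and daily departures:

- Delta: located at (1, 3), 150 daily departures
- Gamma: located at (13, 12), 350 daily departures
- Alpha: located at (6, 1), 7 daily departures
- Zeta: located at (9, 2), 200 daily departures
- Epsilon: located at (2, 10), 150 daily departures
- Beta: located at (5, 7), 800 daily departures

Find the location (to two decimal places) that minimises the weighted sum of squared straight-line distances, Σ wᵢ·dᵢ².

(6.54, 7.34)

The minimiser of Σwᵢ‖p−pᵢ‖² is the weighted centroid p* = (Σwᵢpᵢ)/(Σwᵢ).
Σwᵢ = 1657.
Σwᵢxᵢ = 150·1 + 350·13 + 7·6 + 200·9 + 150·2 + 800·5 = 10842.
Σwᵢyᵢ = 150·3 + 350·12 + 7·1 + 200·2 + 150·10 + 800·7 = 12157.
x* = 10842/1657 = 6.54, y* = 12157/1657 = 7.34.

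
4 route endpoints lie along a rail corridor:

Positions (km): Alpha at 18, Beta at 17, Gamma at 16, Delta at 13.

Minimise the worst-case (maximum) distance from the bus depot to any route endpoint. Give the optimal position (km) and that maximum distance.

location 15.5, max distance 2.5

The 1-center on a line is the midpoint of the two extreme points: leftmost at 13, rightmost at 18.
Optimal location = (13 + 18)/2 = 15.5; maximum distance = (18 − 13)/2 = 2.5.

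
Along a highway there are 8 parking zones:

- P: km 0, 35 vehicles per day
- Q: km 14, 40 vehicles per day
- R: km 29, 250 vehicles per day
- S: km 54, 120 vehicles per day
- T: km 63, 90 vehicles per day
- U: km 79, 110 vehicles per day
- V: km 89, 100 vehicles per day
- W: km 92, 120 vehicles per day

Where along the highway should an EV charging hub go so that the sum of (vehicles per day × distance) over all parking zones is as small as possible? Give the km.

x = 54

For a sum of weighted absolute distances on a line, the optimum is the weighted median (not the mean). Total weight W = 865; half-weight = 432.5.
Sort by position and accumulate weight:
  km 0 (P, w=35) → cum 35
  km 14 (Q, w=40) → cum 75
  km 29 (R, w=250) → cum 325
  km 54 (S, w=120) → cum 445  ≥ 432.5 → median here
  km 63 (T, w=90) → cum 535
  km 79 (U, w=110) → cum 645
  km 89 (V, w=100) → cum 745
  km 92 (W, w=120) → cum 865
Optimal location: km 54.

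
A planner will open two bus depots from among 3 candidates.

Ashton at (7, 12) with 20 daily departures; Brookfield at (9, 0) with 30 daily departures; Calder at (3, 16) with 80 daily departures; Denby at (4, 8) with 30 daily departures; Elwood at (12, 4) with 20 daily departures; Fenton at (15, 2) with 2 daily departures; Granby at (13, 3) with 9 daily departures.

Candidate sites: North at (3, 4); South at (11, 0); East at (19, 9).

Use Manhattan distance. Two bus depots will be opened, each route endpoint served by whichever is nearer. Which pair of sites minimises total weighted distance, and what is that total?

Evaluate every pair (each demand assigned to the nearer of the two):
  {North, South}: total = 1567
  {North, East}: total = 1951
  {South, East}: total = 2807
Best pair: {North, South} with total 1567.

{North, South}, total 1567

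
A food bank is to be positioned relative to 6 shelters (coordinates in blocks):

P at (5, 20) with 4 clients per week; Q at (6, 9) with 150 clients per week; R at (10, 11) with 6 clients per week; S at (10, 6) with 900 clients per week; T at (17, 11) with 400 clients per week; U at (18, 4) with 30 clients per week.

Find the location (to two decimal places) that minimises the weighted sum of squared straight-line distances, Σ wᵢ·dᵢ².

The minimiser of Σwᵢ‖p−pᵢ‖² is the weighted centroid p* = (Σwᵢpᵢ)/(Σwᵢ).
Σwᵢ = 1490.
Σwᵢxᵢ = 4·5 + 150·6 + 6·10 + 900·10 + 400·17 + 30·18 = 17320.
Σwᵢyᵢ = 4·20 + 150·9 + 6·11 + 900·6 + 400·11 + 30·4 = 11416.
x* = 17320/1490 = 11.62, y* = 11416/1490 = 7.66.

(11.62, 7.66)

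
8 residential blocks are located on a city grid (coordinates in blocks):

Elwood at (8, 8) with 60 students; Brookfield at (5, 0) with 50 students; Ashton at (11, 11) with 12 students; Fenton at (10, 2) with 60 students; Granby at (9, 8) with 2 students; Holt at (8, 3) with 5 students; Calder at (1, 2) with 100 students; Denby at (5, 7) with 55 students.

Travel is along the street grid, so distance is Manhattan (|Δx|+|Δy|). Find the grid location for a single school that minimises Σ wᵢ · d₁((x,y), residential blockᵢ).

Manhattan distance separates: Σwᵢ(|x−xᵢ|+|y−yᵢ|) = Σwᵢ|x−xᵢ| + Σwᵢ|y−yᵢ|, so x and y are optimised independently as 1-D weighted medians.
Total weight W = 344; half = 172.
x-coordinate, sorted with cumulative weight:
  x=1 (Calder, w=100) cum 100
  x=5 (Brookfield, w=50) cum 150
  x=5 (Denby, w=55) cum 205  ← median
  x=8 (Elwood, w=60) cum 265
  x=8 (Holt, w=5) cum 270
  x=9 (Granby, w=2) cum 272
  x=10 (Fenton, w=60) cum 332
  x=11 (Ashton, w=12) cum 344
⇒ x* = 5
y-coordinate, sorted with cumulative weight:
  y=0 (Brookfield, w=50) cum 50
  y=2 (Fenton, w=60) cum 110
  y=2 (Calder, w=100) cum 210  ← median
  y=3 (Holt, w=5) cum 215
  y=7 (Denby, w=55) cum 270
  y=8 (Elwood, w=60) cum 330
  y=8 (Granby, w=2) cum 332
  y=11 (Ashton, w=12) cum 344
⇒ y* = 2

(5, 2)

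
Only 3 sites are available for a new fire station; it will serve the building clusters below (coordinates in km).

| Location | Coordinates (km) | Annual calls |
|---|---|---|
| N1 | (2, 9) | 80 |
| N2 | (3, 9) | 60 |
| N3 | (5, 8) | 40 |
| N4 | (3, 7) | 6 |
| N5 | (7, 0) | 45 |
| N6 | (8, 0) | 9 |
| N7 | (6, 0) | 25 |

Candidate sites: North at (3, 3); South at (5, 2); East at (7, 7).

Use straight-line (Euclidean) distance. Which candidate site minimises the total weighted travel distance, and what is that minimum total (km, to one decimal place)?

East, total 1368.0 km

Total weighted distance at each candidate:
  North (3, 3): total = 1469.6
  South (5, 2): total = 1534.0
  East (7, 7): total = 1368.0
Minimum is at East with total 1368.0 km.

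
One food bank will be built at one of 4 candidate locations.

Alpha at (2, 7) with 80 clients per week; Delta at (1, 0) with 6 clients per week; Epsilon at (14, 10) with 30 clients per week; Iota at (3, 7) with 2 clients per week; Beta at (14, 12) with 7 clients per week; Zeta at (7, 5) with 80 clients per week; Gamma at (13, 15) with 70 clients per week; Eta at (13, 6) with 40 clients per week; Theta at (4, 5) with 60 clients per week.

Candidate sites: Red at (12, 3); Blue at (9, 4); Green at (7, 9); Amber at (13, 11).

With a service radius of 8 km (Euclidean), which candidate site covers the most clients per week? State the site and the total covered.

Coverage radius r = 8 km; a point is covered iff (Δx)²+(Δy)² ≤ 8² = 64.
  Red (12, 3): covers {Epsilon, Zeta, Eta} → 150
  Blue (9, 4): covers {Alpha, Epsilon, Iota, Zeta, Eta, Theta} → 292
  Green (7, 9): covers {Alpha, Epsilon, Iota, Beta, Zeta, Eta, Theta} → 299
  Amber (13, 11): covers {Epsilon, Beta, Gamma, Eta} → 147
Maximum coverage at Green: 299 clients per week.

Green, covering 299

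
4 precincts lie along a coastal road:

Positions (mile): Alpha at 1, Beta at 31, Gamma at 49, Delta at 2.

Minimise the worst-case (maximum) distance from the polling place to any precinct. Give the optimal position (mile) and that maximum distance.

location 25, max distance 24

The 1-center on a line is the midpoint of the two extreme points: leftmost at 1, rightmost at 49.
Optimal location = (1 + 49)/2 = 25; maximum distance = (49 − 1)/2 = 24.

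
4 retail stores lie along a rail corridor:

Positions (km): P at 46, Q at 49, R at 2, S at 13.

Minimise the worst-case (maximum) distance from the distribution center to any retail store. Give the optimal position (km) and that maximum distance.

The 1-center on a line is the midpoint of the two extreme points: leftmost at 2, rightmost at 49.
Optimal location = (2 + 49)/2 = 25.5; maximum distance = (49 − 2)/2 = 23.5.

location 25.5, max distance 23.5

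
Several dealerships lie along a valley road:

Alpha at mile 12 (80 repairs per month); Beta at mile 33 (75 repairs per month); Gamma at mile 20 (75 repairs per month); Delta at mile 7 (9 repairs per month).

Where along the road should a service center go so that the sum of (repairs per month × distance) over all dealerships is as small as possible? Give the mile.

x = 20

For a sum of weighted absolute distances on a line, the optimum is the weighted median (not the mean). Total weight W = 239; half-weight = 119.5.
Sort by position and accumulate weight:
  mile 7 (Delta, w=9) → cum 9
  mile 12 (Alpha, w=80) → cum 89
  mile 20 (Gamma, w=75) → cum 164  ≥ 119.5 → median here
  mile 33 (Beta, w=75) → cum 239
Optimal location: mile 20.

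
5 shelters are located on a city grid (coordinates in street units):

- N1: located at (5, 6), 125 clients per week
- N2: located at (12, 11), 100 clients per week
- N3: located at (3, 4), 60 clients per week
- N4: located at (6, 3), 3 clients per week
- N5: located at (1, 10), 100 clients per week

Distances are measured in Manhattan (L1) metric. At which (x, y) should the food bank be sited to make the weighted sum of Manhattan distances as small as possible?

Manhattan distance separates: Σwᵢ(|x−xᵢ|+|y−yᵢ|) = Σwᵢ|x−xᵢ| + Σwᵢ|y−yᵢ|, so x and y are optimised independently as 1-D weighted medians.
Total weight W = 388; half = 194.
x-coordinate, sorted with cumulative weight:
  x=1 (N5, w=100) cum 100
  x=3 (N3, w=60) cum 160
  x=5 (N1, w=125) cum 285  ← median
  x=6 (N4, w=3) cum 288
  x=12 (N2, w=100) cum 388
⇒ x* = 5
y-coordinate, sorted with cumulative weight:
  y=3 (N4, w=3) cum 3
  y=4 (N3, w=60) cum 63
  y=6 (N1, w=125) cum 188
  y=10 (N5, w=100) cum 288  ← median
  y=11 (N2, w=100) cum 388
⇒ y* = 10

(5, 10)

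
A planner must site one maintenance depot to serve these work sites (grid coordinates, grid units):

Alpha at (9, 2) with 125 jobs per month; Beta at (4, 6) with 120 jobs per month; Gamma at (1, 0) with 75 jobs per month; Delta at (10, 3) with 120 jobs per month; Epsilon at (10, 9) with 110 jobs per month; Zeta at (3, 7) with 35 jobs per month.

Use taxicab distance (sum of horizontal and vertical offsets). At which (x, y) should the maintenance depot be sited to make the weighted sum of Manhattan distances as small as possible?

(9, 3)

Manhattan distance separates: Σwᵢ(|x−xᵢ|+|y−yᵢ|) = Σwᵢ|x−xᵢ| + Σwᵢ|y−yᵢ|, so x and y are optimised independently as 1-D weighted medians.
Total weight W = 585; half = 292.5.
x-coordinate, sorted with cumulative weight:
  x=1 (Gamma, w=75) cum 75
  x=3 (Zeta, w=35) cum 110
  x=4 (Beta, w=120) cum 230
  x=9 (Alpha, w=125) cum 355  ← median
  x=10 (Delta, w=120) cum 475
  x=10 (Epsilon, w=110) cum 585
⇒ x* = 9
y-coordinate, sorted with cumulative weight:
  y=0 (Gamma, w=75) cum 75
  y=2 (Alpha, w=125) cum 200
  y=3 (Delta, w=120) cum 320  ← median
  y=6 (Beta, w=120) cum 440
  y=7 (Zeta, w=35) cum 475
  y=9 (Epsilon, w=110) cum 585
⇒ y* = 3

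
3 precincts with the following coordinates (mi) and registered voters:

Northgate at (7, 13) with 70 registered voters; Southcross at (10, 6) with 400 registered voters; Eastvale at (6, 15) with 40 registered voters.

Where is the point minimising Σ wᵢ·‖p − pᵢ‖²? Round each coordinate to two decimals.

(9.27, 7.67)

The minimiser of Σwᵢ‖p−pᵢ‖² is the weighted centroid p* = (Σwᵢpᵢ)/(Σwᵢ).
Σwᵢ = 510.
Σwᵢxᵢ = 70·7 + 400·10 + 40·6 = 4730.
Σwᵢyᵢ = 70·13 + 400·6 + 40·15 = 3910.
x* = 4730/510 = 9.27, y* = 3910/510 = 7.67.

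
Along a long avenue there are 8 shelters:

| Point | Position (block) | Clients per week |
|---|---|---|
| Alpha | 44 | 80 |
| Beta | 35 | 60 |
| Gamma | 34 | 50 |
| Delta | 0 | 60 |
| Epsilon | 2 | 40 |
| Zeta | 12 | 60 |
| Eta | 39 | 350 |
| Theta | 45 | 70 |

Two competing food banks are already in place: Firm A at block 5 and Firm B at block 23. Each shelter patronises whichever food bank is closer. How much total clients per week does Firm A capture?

160

The indifferent point is the midpoint (5+23)/2 = 14; shelters left of it (closer to Firm A at 5) go to Firm A, those right go to Firm B.
  Delta at 0 (w=60) → Firm A
  Epsilon at 2 (w=40) → Firm A
  Zeta at 12 (w=60) → Firm A
  Gamma at 34 (w=50) → Firm B
  Beta at 35 (w=60) → Firm B
  Eta at 39 (w=350) → Firm B
  Alpha at 44 (w=80) → Firm B
  Theta at 45 (w=70) → Firm B
Firm A captures 160; Firm B captures 610.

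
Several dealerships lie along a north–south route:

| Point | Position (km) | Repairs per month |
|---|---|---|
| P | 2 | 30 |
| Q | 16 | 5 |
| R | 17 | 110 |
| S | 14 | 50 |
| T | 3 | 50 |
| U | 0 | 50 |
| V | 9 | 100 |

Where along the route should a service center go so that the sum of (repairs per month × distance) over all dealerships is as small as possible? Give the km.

x = 9

For a sum of weighted absolute distances on a line, the optimum is the weighted median (not the mean). Total weight W = 395; half-weight = 197.5.
Sort by position and accumulate weight:
  km 0 (U, w=50) → cum 50
  km 2 (P, w=30) → cum 80
  km 3 (T, w=50) → cum 130
  km 9 (V, w=100) → cum 230  ≥ 197.5 → median here
  km 14 (S, w=50) → cum 280
  km 16 (Q, w=5) → cum 285
  km 17 (R, w=110) → cum 395
Optimal location: km 9.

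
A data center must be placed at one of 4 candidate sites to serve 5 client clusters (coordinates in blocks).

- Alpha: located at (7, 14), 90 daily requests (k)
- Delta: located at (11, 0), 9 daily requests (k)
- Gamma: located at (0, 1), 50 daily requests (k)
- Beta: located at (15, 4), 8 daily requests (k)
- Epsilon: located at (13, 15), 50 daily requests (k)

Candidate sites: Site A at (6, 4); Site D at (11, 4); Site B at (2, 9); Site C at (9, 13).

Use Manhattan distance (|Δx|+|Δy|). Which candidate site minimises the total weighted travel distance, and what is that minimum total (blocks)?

Site C, total 1875 blocks

Total weighted distance at each candidate:
  Site A (6, 4): total = 2493
  Site D (11, 4): total = 2678
  Site B (2, 9): total = 2556
  Site C (9, 13): total = 1875
Minimum is at Site C with total 1875 blocks.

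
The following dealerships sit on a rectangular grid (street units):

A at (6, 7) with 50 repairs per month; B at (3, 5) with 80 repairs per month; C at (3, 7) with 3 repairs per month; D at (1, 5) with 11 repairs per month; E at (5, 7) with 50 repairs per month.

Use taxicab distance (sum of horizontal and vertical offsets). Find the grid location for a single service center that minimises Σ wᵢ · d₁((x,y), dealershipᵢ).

(5, 7)

Manhattan distance separates: Σwᵢ(|x−xᵢ|+|y−yᵢ|) = Σwᵢ|x−xᵢ| + Σwᵢ|y−yᵢ|, so x and y are optimised independently as 1-D weighted medians.
Total weight W = 194; half = 97.
x-coordinate, sorted with cumulative weight:
  x=1 (D, w=11) cum 11
  x=3 (B, w=80) cum 91
  x=3 (C, w=3) cum 94
  x=5 (E, w=50) cum 144  ← median
  x=6 (A, w=50) cum 194
⇒ x* = 5
y-coordinate, sorted with cumulative weight:
  y=5 (B, w=80) cum 80
  y=5 (D, w=11) cum 91
  y=7 (A, w=50) cum 141  ← median
  y=7 (C, w=3) cum 144
  y=7 (E, w=50) cum 194
⇒ y* = 7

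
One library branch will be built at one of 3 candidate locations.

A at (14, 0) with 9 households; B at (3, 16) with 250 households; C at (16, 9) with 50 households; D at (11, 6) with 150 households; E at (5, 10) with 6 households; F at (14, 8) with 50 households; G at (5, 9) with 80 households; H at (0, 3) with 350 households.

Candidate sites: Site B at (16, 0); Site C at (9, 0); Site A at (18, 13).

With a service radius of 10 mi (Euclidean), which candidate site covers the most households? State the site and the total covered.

Site C, covering 639

Coverage radius r = 10 mi; a point is covered iff (Δx)²+(Δy)² ≤ 10² = 100.
  Site B (16, 0): covers {A, C, D, F} → 259
  Site C (9, 0): covers {A, D, F, G, H} → 639
  Site A (18, 13): covers {C, D, F} → 250
Maximum coverage at Site C: 639 households.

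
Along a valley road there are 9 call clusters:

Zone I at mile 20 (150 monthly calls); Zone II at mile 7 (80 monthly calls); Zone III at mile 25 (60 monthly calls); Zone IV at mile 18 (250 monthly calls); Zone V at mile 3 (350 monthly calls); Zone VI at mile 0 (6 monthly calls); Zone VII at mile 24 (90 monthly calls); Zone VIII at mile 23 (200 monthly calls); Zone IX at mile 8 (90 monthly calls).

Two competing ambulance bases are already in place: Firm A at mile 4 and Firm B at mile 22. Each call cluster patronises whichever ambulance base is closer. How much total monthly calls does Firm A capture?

The indifferent point is the midpoint (4+22)/2 = 13; call clusters left of it (closer to Firm A at 4) go to Firm A, those right go to Firm B.
  Zone VI at 0 (w=6) → Firm A
  Zone V at 3 (w=350) → Firm A
  Zone II at 7 (w=80) → Firm A
  Zone IX at 8 (w=90) → Firm A
  Zone IV at 18 (w=250) → Firm B
  Zone I at 20 (w=150) → Firm B
  Zone VIII at 23 (w=200) → Firm B
  Zone VII at 24 (w=90) → Firm B
  Zone III at 25 (w=60) → Firm B
Firm A captures 526; Firm B captures 750.

526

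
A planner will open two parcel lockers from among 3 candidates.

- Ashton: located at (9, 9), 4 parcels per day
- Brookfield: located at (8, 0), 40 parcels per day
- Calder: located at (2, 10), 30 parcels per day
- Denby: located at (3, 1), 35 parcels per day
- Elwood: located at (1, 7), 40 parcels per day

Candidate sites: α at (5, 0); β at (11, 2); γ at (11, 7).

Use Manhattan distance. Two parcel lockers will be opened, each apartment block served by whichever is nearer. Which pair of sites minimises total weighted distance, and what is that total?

Evaluate every pair (each demand assigned to the nearer of the two):
  {α, γ}: total = 1001
  {α, β}: total = 1091
  {β, γ}: total = 1291
Best pair: {α, γ} with total 1001.

{α, γ}, total 1001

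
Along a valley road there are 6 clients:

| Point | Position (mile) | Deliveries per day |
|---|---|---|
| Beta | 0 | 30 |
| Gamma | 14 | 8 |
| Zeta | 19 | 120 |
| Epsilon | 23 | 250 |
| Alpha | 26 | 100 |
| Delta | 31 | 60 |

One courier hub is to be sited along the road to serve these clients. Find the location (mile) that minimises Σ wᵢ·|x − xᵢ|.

For a sum of weighted absolute distances on a line, the optimum is the weighted median (not the mean). Total weight W = 568; half-weight = 284.
Sort by position and accumulate weight:
  mile 0 (Beta, w=30) → cum 30
  mile 14 (Gamma, w=8) → cum 38
  mile 19 (Zeta, w=120) → cum 158
  mile 23 (Epsilon, w=250) → cum 408  ≥ 284 → median here
  mile 26 (Alpha, w=100) → cum 508
  mile 31 (Delta, w=60) → cum 568
Optimal location: mile 23.

x = 23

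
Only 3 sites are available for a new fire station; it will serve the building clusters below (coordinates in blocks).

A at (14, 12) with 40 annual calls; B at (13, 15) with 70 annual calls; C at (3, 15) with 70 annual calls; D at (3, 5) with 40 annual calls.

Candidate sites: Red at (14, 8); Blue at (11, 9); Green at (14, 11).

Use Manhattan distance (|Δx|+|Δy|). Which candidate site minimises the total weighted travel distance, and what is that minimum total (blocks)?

Total weighted distance at each candidate:
  Red (14, 8): total = 2540
  Blue (11, 9): total = 2260
  Green (14, 11): total = 2120
Minimum is at Green with total 2120 blocks.

Green, total 2120 blocks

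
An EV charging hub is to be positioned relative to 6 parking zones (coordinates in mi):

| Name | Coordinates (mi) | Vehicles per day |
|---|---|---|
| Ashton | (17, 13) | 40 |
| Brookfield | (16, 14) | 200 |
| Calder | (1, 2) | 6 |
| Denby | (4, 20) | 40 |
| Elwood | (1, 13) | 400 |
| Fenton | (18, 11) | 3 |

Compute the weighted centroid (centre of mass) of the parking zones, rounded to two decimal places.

The minimiser of Σwᵢ‖p−pᵢ‖² is the weighted centroid p* = (Σwᵢpᵢ)/(Σwᵢ).
Σwᵢ = 689.
Σwᵢxᵢ = 40·17 + 200·16 + 6·1 + 40·4 + 400·1 + 3·18 = 4500.
Σwᵢyᵢ = 40·13 + 200·14 + 6·2 + 40·20 + 400·13 + 3·11 = 9365.
x* = 4500/689 = 6.53, y* = 9365/689 = 13.59.

(6.53, 13.59)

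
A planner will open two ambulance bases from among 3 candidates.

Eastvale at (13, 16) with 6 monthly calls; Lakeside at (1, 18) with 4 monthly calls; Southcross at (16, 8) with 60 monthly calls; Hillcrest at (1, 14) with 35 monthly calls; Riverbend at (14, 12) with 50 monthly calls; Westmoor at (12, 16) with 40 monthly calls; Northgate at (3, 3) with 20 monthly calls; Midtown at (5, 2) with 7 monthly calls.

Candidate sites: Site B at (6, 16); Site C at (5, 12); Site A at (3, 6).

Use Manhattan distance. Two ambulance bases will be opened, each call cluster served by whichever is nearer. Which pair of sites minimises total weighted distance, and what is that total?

{Site B, Site A}, total 2157

Evaluate every pair (each demand assigned to the nearer of the two):
  {Site B, Site A}: total = 2157
  {Site B, Site C}: total = 2160
  {Site C, Site A}: total = 2214
Best pair: {Site B, Site A} with total 2157.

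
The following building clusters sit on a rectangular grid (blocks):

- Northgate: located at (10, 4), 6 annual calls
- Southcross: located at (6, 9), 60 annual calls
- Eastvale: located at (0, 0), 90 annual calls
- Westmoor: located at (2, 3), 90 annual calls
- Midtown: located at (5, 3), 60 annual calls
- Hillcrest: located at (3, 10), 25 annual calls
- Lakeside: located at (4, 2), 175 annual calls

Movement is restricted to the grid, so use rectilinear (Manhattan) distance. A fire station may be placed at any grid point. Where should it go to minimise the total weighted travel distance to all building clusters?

Manhattan distance separates: Σwᵢ(|x−xᵢ|+|y−yᵢ|) = Σwᵢ|x−xᵢ| + Σwᵢ|y−yᵢ|, so x and y are optimised independently as 1-D weighted medians.
Total weight W = 506; half = 253.
x-coordinate, sorted with cumulative weight:
  x=0 (Eastvale, w=90) cum 90
  x=2 (Westmoor, w=90) cum 180
  x=3 (Hillcrest, w=25) cum 205
  x=4 (Lakeside, w=175) cum 380  ← median
  x=5 (Midtown, w=60) cum 440
  x=6 (Southcross, w=60) cum 500
  x=10 (Northgate, w=6) cum 506
⇒ x* = 4
y-coordinate, sorted with cumulative weight:
  y=0 (Eastvale, w=90) cum 90
  y=2 (Lakeside, w=175) cum 265  ← median
  y=3 (Westmoor, w=90) cum 355
  y=3 (Midtown, w=60) cum 415
  y=4 (Northgate, w=6) cum 421
  y=9 (Southcross, w=60) cum 481
  y=10 (Hillcrest, w=25) cum 506
⇒ y* = 2

(4, 2)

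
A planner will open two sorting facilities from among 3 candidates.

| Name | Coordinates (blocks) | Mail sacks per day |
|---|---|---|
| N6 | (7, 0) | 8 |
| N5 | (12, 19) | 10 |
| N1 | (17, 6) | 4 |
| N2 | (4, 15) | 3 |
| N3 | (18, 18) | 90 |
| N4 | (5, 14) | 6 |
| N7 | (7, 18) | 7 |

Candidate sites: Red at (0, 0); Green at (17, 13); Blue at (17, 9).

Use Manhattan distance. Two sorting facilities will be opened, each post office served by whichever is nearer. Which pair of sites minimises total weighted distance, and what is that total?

Evaluate every pair (each demand assigned to the nearer of the two):
  {Red, Green}: total = 962
  {Green, Blue}: total = 1042
  {Red, Blue}: total = 1410
Best pair: {Red, Green} with total 962.

{Red, Green}, total 962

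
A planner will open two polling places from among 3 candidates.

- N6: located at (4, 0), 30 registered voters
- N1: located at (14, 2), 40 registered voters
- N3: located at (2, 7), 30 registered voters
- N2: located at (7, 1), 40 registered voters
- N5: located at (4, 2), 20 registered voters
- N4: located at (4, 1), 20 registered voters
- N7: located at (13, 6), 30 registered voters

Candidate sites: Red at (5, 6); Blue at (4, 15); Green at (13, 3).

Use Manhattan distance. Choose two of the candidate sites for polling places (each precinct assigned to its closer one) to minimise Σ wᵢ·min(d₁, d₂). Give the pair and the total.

Evaluate every pair (each demand assigned to the nearer of the two):
  {Red, Green}: total = 1000
  {Blue, Green}: total = 1570
  {Red, Blue}: total = 1590
Best pair: {Red, Green} with total 1000.

{Red, Green}, total 1000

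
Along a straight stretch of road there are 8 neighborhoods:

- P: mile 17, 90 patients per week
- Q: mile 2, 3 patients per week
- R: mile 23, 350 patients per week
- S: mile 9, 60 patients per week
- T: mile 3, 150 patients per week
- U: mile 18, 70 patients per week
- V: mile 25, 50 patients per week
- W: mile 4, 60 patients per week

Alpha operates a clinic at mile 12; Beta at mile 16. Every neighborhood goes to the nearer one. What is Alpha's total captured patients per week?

273

The indifferent point is the midpoint (12+16)/2 = 14; neighborhoods left of it (closer to Alpha at 12) go to Alpha, those right go to Beta.
  Q at 2 (w=3) → Alpha
  T at 3 (w=150) → Alpha
  W at 4 (w=60) → Alpha
  S at 9 (w=60) → Alpha
  P at 17 (w=90) → Beta
  U at 18 (w=70) → Beta
  R at 23 (w=350) → Beta
  V at 25 (w=50) → Beta
Alpha captures 273; Beta captures 560.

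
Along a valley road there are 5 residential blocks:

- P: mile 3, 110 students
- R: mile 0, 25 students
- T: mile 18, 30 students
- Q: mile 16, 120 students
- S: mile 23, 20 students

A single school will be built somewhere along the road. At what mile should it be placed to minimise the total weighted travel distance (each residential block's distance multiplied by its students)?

x = 16

For a sum of weighted absolute distances on a line, the optimum is the weighted median (not the mean). Total weight W = 305; half-weight = 152.5.
Sort by position and accumulate weight:
  mile 0 (R, w=25) → cum 25
  mile 3 (P, w=110) → cum 135
  mile 16 (Q, w=120) → cum 255  ≥ 152.5 → median here
  mile 18 (T, w=30) → cum 285
  mile 23 (S, w=20) → cum 305
Optimal location: mile 16.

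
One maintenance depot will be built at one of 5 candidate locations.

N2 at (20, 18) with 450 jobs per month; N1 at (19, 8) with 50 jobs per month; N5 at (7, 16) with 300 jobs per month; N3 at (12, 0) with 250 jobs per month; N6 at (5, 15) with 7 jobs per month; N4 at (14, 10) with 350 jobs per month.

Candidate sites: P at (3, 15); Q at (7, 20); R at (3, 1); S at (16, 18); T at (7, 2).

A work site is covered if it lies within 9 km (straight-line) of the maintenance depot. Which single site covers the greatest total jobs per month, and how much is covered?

Coverage radius r = 9 km; a point is covered iff (Δx)²+(Δy)² ≤ 9² = 81.
  P (3, 15): covers {N5, N6} → 307
  Q (7, 20): covers {N5, N6} → 307
  R (3, 1): covers {none} → 0
  S (16, 18): covers {N2, N4} → 800
  T (7, 2): covers {N3} → 250
Maximum coverage at S: 800 jobs per month.

S, covering 800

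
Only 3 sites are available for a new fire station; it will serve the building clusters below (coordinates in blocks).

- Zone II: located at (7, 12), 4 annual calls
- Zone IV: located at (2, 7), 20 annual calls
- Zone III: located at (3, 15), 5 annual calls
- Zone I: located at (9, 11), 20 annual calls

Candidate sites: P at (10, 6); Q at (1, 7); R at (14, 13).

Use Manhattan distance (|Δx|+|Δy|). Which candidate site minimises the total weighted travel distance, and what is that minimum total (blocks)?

Total weighted distance at each candidate:
  P (10, 6): total = 416
  Q (1, 7): total = 354
  R (14, 13): total = 597
Minimum is at Q with total 354 blocks.

Q, total 354 blocks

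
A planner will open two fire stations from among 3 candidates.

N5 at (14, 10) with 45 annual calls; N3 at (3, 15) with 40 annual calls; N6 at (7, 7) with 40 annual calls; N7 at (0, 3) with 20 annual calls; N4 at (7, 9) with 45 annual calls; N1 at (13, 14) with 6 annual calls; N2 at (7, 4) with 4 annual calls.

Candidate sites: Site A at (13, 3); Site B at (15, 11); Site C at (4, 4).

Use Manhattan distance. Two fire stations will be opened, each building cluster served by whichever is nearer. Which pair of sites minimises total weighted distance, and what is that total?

Evaluate every pair (each demand assigned to the nearer of the two):
  {Site B, Site C}: total = 1312
  {Site A, Site C}: total = 1618
  {Site A, Site B}: total = 1898
Best pair: {Site B, Site C} with total 1312.

{Site B, Site C}, total 1312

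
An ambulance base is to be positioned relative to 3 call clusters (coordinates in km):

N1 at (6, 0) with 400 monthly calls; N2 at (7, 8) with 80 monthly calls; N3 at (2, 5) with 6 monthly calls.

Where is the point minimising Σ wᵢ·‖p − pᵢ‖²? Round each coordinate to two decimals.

The minimiser of Σwᵢ‖p−pᵢ‖² is the weighted centroid p* = (Σwᵢpᵢ)/(Σwᵢ).
Σwᵢ = 486.
Σwᵢxᵢ = 400·6 + 80·7 + 6·2 = 2972.
Σwᵢyᵢ = 400·0 + 80·8 + 6·5 = 670.
x* = 2972/486 = 6.12, y* = 670/486 = 1.38.

(6.12, 1.38)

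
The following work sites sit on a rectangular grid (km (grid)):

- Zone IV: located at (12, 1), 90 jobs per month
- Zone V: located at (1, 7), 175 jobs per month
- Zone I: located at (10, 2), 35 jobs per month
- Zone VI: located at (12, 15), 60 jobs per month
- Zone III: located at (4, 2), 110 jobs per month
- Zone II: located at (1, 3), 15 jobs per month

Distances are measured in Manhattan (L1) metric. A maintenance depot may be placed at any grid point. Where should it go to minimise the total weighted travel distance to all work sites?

Manhattan distance separates: Σwᵢ(|x−xᵢ|+|y−yᵢ|) = Σwᵢ|x−xᵢ| + Σwᵢ|y−yᵢ|, so x and y are optimised independently as 1-D weighted medians.
Total weight W = 485; half = 242.5.
x-coordinate, sorted with cumulative weight:
  x=1 (Zone V, w=175) cum 175
  x=1 (Zone II, w=15) cum 190
  x=4 (Zone III, w=110) cum 300  ← median
  x=10 (Zone I, w=35) cum 335
  x=12 (Zone IV, w=90) cum 425
  x=12 (Zone VI, w=60) cum 485
⇒ x* = 4
y-coordinate, sorted with cumulative weight:
  y=1 (Zone IV, w=90) cum 90
  y=2 (Zone I, w=35) cum 125
  y=2 (Zone III, w=110) cum 235
  y=3 (Zone II, w=15) cum 250  ← median
  y=7 (Zone V, w=175) cum 425
  y=15 (Zone VI, w=60) cum 485
⇒ y* = 3

(4, 3)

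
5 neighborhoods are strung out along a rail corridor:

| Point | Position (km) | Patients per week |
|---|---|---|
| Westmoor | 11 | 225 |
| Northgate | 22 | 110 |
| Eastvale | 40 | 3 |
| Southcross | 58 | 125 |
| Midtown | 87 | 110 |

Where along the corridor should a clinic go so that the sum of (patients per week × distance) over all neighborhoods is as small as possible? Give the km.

x = 22

For a sum of weighted absolute distances on a line, the optimum is the weighted median (not the mean). Total weight W = 573; half-weight = 286.5.
Sort by position and accumulate weight:
  km 11 (Westmoor, w=225) → cum 225
  km 22 (Northgate, w=110) → cum 335  ≥ 286.5 → median here
  km 40 (Eastvale, w=3) → cum 338
  km 58 (Southcross, w=125) → cum 463
  km 87 (Midtown, w=110) → cum 573
Optimal location: km 22.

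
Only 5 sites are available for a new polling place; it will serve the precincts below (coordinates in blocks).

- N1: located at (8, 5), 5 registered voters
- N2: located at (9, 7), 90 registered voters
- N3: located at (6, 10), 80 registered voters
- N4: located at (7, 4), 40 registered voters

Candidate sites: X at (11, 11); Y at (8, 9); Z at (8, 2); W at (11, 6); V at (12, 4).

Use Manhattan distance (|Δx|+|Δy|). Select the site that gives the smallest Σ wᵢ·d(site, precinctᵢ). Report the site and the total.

Y, total 770 blocks

Total weighted distance at each candidate:
  X (11, 11): total = 1505
  Y (8, 9): total = 770
  Z (8, 2): total = 1475
  W (11, 6): total = 1250
  V (12, 4): total = 1725
Minimum is at Y with total 770 blocks.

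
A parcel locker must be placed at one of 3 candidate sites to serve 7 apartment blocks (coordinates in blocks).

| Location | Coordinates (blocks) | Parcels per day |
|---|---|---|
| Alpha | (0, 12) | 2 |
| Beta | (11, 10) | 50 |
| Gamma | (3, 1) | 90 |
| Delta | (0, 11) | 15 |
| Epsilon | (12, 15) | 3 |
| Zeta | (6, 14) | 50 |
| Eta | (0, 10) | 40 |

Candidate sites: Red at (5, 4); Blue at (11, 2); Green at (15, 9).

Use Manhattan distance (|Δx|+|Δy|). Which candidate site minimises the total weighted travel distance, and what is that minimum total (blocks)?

Red, total 2300 blocks

Total weighted distance at each candidate:
  Red (5, 4): total = 2300
  Blue (11, 2): total = 3204
  Green (15, 9): total = 3708
Minimum is at Red with total 2300 blocks.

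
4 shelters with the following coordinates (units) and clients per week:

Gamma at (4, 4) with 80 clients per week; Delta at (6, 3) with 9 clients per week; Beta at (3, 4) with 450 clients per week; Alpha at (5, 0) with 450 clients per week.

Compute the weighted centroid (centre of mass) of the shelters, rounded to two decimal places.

(4.02, 2.17)

The minimiser of Σwᵢ‖p−pᵢ‖² is the weighted centroid p* = (Σwᵢpᵢ)/(Σwᵢ).
Σwᵢ = 989.
Σwᵢxᵢ = 80·4 + 9·6 + 450·3 + 450·5 = 3974.
Σwᵢyᵢ = 80·4 + 9·3 + 450·4 + 450·0 = 2147.
x* = 3974/989 = 4.02, y* = 2147/989 = 2.17.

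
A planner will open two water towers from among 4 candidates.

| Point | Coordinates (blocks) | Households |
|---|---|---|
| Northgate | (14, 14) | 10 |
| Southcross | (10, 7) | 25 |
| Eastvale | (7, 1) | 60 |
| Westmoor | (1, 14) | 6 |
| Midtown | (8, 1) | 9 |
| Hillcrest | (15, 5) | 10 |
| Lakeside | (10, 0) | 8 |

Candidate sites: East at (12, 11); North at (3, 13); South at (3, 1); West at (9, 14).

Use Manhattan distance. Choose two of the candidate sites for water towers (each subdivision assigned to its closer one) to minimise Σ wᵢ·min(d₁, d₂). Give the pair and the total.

Evaluate every pair (each demand assigned to the nearer of the two):
  {East, South}: total = 723
  {South, West}: total = 797
  {North, South}: total = 972
  {East, North}: total = 1438
  {East, West}: total = 1468
  {North, West}: total = 1564
Best pair: {East, South} with total 723.

{East, South}, total 723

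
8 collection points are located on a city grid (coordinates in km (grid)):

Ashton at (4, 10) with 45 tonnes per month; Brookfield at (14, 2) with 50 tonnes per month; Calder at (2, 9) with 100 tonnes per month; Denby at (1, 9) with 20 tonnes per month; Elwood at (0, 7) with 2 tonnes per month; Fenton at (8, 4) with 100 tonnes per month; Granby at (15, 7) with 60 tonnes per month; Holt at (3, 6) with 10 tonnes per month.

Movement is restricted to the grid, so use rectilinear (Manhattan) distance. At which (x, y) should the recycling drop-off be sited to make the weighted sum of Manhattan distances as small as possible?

(8, 7)

Manhattan distance separates: Σwᵢ(|x−xᵢ|+|y−yᵢ|) = Σwᵢ|x−xᵢ| + Σwᵢ|y−yᵢ|, so x and y are optimised independently as 1-D weighted medians.
Total weight W = 387; half = 193.5.
x-coordinate, sorted with cumulative weight:
  x=0 (Elwood, w=2) cum 2
  x=1 (Denby, w=20) cum 22
  x=2 (Calder, w=100) cum 122
  x=3 (Holt, w=10) cum 132
  x=4 (Ashton, w=45) cum 177
  x=8 (Fenton, w=100) cum 277  ← median
  x=14 (Brookfield, w=50) cum 327
  x=15 (Granby, w=60) cum 387
⇒ x* = 8
y-coordinate, sorted with cumulative weight:
  y=2 (Brookfield, w=50) cum 50
  y=4 (Fenton, w=100) cum 150
  y=6 (Holt, w=10) cum 160
  y=7 (Elwood, w=2) cum 162
  y=7 (Granby, w=60) cum 222  ← median
  y=9 (Calder, w=100) cum 322
  y=9 (Denby, w=20) cum 342
  y=10 (Ashton, w=45) cum 387
⇒ y* = 7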